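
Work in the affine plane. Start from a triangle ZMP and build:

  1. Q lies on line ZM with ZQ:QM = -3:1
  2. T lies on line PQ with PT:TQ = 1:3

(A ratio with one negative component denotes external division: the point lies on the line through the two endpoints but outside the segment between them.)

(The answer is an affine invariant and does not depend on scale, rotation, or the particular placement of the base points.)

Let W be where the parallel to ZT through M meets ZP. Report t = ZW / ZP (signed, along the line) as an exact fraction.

Work in coordinates with Z = (0, 0), M = (1, 0), P = (0, 1).
1. Q lies on line ZM with ZQ:QM = -3:1 ⇒ Q = (3/2, 0)
2. T lies on line PQ with PT:TQ = 1:3 ⇒ T = (3/8, 3/4)
through M parallel to ZT: direction (3/8, 3/4); meets ZP at W = (0, -2)
W = Z + t·(P−Z) with t = -2

t = -2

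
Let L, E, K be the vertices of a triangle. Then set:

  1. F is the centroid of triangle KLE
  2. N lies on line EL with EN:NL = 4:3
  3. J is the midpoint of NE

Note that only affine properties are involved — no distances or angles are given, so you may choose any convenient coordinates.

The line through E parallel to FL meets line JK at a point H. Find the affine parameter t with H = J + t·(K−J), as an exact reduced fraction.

Choose coordinates L = (0, 0), E = (1, 0), K = (0, 1).
1. F is the centroid of triangle KLE ⇒ F = (1/3, 1/3)
2. N lies on line EL with EN:NL = 4:3 ⇒ N = (3/7, 0)
3. J is the midpoint of NE ⇒ J = (5/7, 0)
through E parallel to FL: direction (-1/3, -1/3); meets JK at H = (5/6, -1/6)
H = J + t·(K−J) with t = -1/6

t = -1/6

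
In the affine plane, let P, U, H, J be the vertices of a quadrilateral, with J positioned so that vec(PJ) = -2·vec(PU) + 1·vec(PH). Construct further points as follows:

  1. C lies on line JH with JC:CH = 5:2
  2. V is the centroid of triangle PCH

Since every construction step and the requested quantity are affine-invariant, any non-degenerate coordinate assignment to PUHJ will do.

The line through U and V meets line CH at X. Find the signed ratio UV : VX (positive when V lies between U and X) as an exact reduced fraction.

UV:VX = 2

Choose coordinates P = (0, 0), U = (1, 0), H = (0, 1), J = (-2, 1).
1. C lies on line JH with JC:CH = 5:2 ⇒ C = (-4/7, 1)
2. V is the centroid of triangle PCH ⇒ V = (-4/21, 2/3)
line UV meets CH at X = (-11/14, 1)
V = U + t·(X−U) with t = 2/3, so UV:VX = 2/3:1/3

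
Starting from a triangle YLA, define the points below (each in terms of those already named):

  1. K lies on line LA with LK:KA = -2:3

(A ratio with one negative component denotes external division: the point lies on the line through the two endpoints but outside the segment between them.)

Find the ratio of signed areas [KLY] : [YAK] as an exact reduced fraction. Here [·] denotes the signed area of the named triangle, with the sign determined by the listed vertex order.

[KLY]:[YAK] = -2/3

Choose coordinates Y = (0, 0), L = (1, 0), A = (0, 1).
1. K lies on line LA with LK:KA = -2:3 ⇒ K = (3, -2)
2·[KLY] = 2, 2·[YAK] = -3
[KLY]:[YAK] = 2:-3 = -2/3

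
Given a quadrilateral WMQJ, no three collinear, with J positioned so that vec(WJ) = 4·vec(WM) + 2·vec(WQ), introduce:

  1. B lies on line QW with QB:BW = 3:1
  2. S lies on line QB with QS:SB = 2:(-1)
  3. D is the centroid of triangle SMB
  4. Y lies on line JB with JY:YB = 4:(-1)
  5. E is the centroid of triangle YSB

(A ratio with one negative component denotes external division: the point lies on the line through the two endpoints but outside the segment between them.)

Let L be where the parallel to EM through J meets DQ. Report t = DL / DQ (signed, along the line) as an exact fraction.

Assign W = (0, 0), M = (1, 0), Q = (0, 1), J = (4, 2) — the answer is frame-independent, so this choice is without loss of generality.
1. B lies on line QW with QB:BW = 3:1 ⇒ B = (0, 1/4)
2. S lies on line QB with QS:SB = 2:(-1) ⇒ S = (0, -1/2)
3. D is the centroid of triangle SMB ⇒ D = (1/3, -1/12)
4. Y lies on line JB with JY:YB = 4:(-1) ⇒ Y = (-4/3, -1/3)
5. E is the centroid of triangle YSB ⇒ E = (-4/9, -7/36)
through J parallel to EM: direction (13/9, 7/36); meets DQ at L = (-3/22, 127/88)
L = D + t·(Q−D) with t = 31/22

t = 31/22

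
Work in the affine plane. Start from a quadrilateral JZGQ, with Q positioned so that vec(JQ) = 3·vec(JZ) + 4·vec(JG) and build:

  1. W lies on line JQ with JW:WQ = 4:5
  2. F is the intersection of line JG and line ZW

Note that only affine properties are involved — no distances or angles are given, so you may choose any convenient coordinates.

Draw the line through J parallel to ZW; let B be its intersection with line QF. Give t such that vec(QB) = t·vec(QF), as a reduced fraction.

t = 9/5

Assign J = (0, 0), Z = (1, 0), G = (0, 1), Q = (3, 4) — the answer is frame-independent, so this choice is without loss of generality.
1. W lies on line JQ with JW:WQ = 4:5 ⇒ W = (4/3, 16/9)
2. F is the intersection of line JG and line ZW ⇒ F = (0, -16/3)
through J parallel to ZW: direction (1/3, 16/9); meets QF at B = (-12/5, -64/5)
B = Q + t·(F−Q) with t = 9/5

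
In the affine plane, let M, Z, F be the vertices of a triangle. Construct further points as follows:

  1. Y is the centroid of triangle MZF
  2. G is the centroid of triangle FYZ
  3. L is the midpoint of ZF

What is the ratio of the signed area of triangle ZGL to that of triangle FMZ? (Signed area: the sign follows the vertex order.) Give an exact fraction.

[ZGL]:[FMZ] = -1/18

Set M = (0, 0), Z = (1, 0), F = (0, 1); any affine frame gives the same invariant.
1. Y is the centroid of triangle MZF ⇒ Y = (1/3, 1/3)
2. G is the centroid of triangle FYZ ⇒ G = (4/9, 4/9)
3. L is the midpoint of ZF ⇒ L = (1/2, 1/2)
2·[ZGL] = -1/18, 2·[FMZ] = 1
[ZGL]:[FMZ] = -1/18:1 = -1/18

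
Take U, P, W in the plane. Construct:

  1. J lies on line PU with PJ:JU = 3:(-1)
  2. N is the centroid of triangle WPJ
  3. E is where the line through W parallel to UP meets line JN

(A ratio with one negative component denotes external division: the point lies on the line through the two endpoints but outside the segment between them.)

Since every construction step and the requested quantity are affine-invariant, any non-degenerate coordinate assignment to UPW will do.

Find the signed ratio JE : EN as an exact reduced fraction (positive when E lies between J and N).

Set U = (0, 0), P = (1, 0), W = (0, 1); any affine frame gives the same invariant.
1. J lies on line PU with PJ:JU = 3:(-1) ⇒ J = (-1/2, 0)
2. N is the centroid of triangle WPJ ⇒ N = (1/6, 1/3)
3. E is where the line through W parallel to UP meets line JN ⇒ E = (3/2, 1)
E = J + t·(N−J) with t = 3, so JE:EN = t:(1−t) = 3:-2

JE:EN = -3/2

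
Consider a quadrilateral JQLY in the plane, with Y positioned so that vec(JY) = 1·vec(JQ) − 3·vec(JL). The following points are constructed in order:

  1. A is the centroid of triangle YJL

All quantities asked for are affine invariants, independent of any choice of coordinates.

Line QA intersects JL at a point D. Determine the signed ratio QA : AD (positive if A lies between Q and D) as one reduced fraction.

Set J = (0, 0), Q = (1, 0), L = (0, 1), Y = (1, -3); any affine frame gives the same invariant.
1. A is the centroid of triangle YJL ⇒ A = (1/3, -2/3)
line QA meets JL at D = (0, -1)
A = Q + t·(D−Q) with t = 2/3, so QA:AD = 2/3:1/3

QA:AD = 2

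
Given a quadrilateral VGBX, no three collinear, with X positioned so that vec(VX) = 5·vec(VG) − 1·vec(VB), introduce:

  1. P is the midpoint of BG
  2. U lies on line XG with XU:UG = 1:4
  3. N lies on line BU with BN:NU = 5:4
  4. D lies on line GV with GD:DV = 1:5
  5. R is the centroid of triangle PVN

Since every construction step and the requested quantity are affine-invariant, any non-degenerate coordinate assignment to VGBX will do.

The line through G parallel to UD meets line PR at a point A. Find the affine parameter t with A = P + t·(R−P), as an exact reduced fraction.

Choose coordinates V = (0, 0), G = (1, 0), B = (0, 1), X = (5, -1).
1. P is the midpoint of BG ⇒ P = (1/2, 1/2)
2. U lies on line XG with XU:UG = 1:4 ⇒ U = (21/5, -4/5)
3. N lies on line BU with BN:NU = 5:4 ⇒ N = (7/3, 0)
4. D lies on line GV with GD:DV = 1:5 ⇒ D = (5/6, 0)
5. R is the centroid of triangle PVN ⇒ R = (17/18, 1/6)
through G parallel to UD: direction (-101/30, 4/5); meets PR at A = (515/414, -4/69)
A = P + t·(R−P) with t = 77/46

t = 77/46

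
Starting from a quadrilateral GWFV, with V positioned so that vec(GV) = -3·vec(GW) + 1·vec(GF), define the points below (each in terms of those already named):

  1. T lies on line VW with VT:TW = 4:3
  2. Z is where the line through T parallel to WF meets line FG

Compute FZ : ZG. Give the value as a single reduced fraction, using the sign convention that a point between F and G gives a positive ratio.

Choose coordinates G = (0, 0), W = (1, 0), F = (0, 1), V = (-3, 1).
1. T lies on line VW with VT:TW = 4:3 ⇒ T = (-5/7, 3/7)
2. Z is where the line through T parallel to WF meets line FG ⇒ Z = (0, -2/7)
Z = F + t·(G−F) with t = 9/7, so FZ:ZG = t:(1−t) = 9/7:-2/7

FZ:ZG = -9/2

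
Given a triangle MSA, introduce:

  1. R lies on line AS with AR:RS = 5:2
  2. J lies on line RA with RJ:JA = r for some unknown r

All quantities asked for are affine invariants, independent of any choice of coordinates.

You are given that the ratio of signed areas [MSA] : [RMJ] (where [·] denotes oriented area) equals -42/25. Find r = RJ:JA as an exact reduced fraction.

Choose coordinates M = (0, 0), S = (1, 0), A = (0, 1).
1. R lies on line AS with AR:RS = 5:2 ⇒ R = (5/7, 2/7)
2. With RJ:JA = r, write λ = r/(r+1) so J = R + λ·(A−R); J is affine-linear in λ
Every point depending on J is an affine combination of J and λ-independent points, so each such coordinate is linear in λ; the λ² term in each signed area is a multiple of (A−R)×(A−R) = 0, so 2·[MSA] and 2·[RMJ] are each linear in λ. Evaluating at λ=0 and λ=1:
  2·[MSA] = 1,   2·[RMJ] = -5/7·λ
So [MSA]:[RMJ] = (1) / (-5/7·λ). Setting this equal to -42/25:
  1 = -42/25·(-5/7·λ)  ⇒  λ = 5/6
Then r = λ/(1−λ) = (5/6)/(1/6) = 5. Check: with r = 5, J = (5/42, 37/42) and [MSA]:[RMJ] = -42/25 as required.

r = 5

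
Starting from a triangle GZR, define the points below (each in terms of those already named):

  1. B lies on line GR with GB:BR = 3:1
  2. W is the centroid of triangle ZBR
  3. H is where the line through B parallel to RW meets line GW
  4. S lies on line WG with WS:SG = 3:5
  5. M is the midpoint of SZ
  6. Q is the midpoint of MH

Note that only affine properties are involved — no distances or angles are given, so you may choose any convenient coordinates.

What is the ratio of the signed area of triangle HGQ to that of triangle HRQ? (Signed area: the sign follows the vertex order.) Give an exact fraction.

[HGQ]:[HRQ] = -21/13

Choose coordinates G = (0, 0), Z = (1, 0), R = (0, 1).
1. B lies on line GR with GB:BR = 3:1 ⇒ B = (0, 3/4)
2. W is the centroid of triangle ZBR ⇒ W = (1/3, 7/12)
3. H is where the line through B parallel to RW meets line GW ⇒ H = (1/4, 7/16)
4. S lies on line WG with WS:SG = 3:5 ⇒ S = (5/24, 35/96)
5. M is the midpoint of SZ ⇒ M = (29/48, 35/192)
6. Q is the midpoint of MH ⇒ Q = (41/96, 119/384)
2·[HGQ] = 7/64, 2·[HRQ] = -13/192
[HGQ]:[HRQ] = 7/64:-13/192 = -21/13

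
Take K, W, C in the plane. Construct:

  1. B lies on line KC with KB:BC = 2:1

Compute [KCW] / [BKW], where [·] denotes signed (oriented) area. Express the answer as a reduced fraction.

[KCW]:[BKW] = -3/2

Choose coordinates K = (0, 0), W = (1, 0), C = (0, 1).
1. B lies on line KC with KB:BC = 2:1 ⇒ B = (0, 2/3)
2·[KCW] = -1, 2·[BKW] = 2/3
[KCW]:[BKW] = -1:2/3 = -3/2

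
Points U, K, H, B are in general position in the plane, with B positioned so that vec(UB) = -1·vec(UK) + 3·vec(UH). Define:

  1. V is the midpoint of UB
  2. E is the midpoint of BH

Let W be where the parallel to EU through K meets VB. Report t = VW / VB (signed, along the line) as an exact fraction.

t = -9

Work in coordinates with U = (0, 0), K = (1, 0), H = (0, 1), B = (-1, 3).
1. V is the midpoint of UB ⇒ V = (-1/2, 3/2)
2. E is the midpoint of BH ⇒ E = (-1/2, 2)
through K parallel to EU: direction (1/2, -2); meets VB at W = (4, -12)
W = V + t·(B−V) with t = -9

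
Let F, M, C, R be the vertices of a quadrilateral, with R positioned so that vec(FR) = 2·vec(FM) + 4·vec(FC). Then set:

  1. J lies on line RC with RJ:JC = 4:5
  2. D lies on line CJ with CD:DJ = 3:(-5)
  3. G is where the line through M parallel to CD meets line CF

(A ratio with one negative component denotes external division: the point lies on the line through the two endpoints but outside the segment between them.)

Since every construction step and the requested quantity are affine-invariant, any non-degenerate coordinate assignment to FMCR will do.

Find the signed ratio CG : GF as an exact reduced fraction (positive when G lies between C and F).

Assign F = (0, 0), M = (1, 0), C = (0, 1), R = (2, 4) — the answer is frame-independent, so this choice is without loss of generality.
1. J lies on line RC with RJ:JC = 4:5 ⇒ J = (10/9, 8/3)
2. D lies on line CJ with CD:DJ = 3:(-5) ⇒ D = (-5/3, -3/2)
3. G is where the line through M parallel to CD meets line CF ⇒ G = (0, -3/2)
G = C + t·(F−C) with t = 5/2, so CG:GF = t:(1−t) = 5/2:-3/2

CG:GF = -5/3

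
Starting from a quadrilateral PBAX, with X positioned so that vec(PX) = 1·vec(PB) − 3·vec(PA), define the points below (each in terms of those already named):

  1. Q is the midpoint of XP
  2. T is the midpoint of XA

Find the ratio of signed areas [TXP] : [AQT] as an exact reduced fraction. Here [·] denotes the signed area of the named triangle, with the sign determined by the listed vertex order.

[TXP]:[AQT] = -2

Set P = (0, 0), B = (1, 0), A = (0, 1), X = (1, -3); any affine frame gives the same invariant.
1. Q is the midpoint of XP ⇒ Q = (1/2, -3/2)
2. T is the midpoint of XA ⇒ T = (1/2, -1)
2·[TXP] = -1/2, 2·[AQT] = 1/4
[TXP]:[AQT] = -1/2:1/4 = -2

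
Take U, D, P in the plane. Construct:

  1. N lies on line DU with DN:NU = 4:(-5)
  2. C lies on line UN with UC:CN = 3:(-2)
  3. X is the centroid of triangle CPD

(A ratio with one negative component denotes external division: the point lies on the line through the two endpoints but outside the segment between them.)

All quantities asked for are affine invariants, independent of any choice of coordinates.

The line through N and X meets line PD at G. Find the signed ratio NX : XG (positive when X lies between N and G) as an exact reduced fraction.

Choose coordinates U = (0, 0), D = (1, 0), P = (0, 1).
1. N lies on line DU with DN:NU = 4:(-5) ⇒ N = (5, 0)
2. C lies on line UN with UC:CN = 3:(-2) ⇒ C = (15, 0)
3. X is the centroid of triangle CPD ⇒ X = (16/3, 1/3)
line NX meets PD at G = (3, -2)
X = N + t·(G−N) with t = -1/6, so NX:XG = -1/6:7/6

NX:XG = -1/7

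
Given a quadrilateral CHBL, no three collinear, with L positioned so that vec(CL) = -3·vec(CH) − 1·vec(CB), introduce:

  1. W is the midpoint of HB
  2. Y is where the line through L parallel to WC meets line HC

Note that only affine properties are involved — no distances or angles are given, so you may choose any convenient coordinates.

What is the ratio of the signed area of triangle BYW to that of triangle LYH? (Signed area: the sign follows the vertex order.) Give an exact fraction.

Assign C = (0, 0), H = (1, 0), B = (0, 1), L = (-3, -1) — the answer is frame-independent, so this choice is without loss of generality.
1. W is the midpoint of HB ⇒ W = (1/2, 1/2)
2. Y is where the line through L parallel to WC meets line HC ⇒ Y = (-2, 0)
2·[BYW] = 3/2, 2·[LYH] = -3
[BYW]:[LYH] = 3/2:-3 = -1/2

[BYW]:[LYH] = -1/2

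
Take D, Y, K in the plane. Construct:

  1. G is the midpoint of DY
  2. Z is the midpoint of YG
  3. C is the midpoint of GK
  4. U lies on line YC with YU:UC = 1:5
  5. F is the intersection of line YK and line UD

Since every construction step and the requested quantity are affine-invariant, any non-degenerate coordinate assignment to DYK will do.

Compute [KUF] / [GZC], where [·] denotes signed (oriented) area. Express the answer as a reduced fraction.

[KUF]:[GZC] = 7/23

Choose coordinates D = (0, 0), Y = (1, 0), K = (0, 1).
1. G is the midpoint of DY ⇒ G = (1/2, 0)
2. Z is the midpoint of YG ⇒ Z = (3/4, 0)
3. C is the midpoint of GK ⇒ C = (1/4, 1/2)
4. U lies on line YC with YU:UC = 1:5 ⇒ U = (7/8, 1/12)
5. F is the intersection of line YK and line UD ⇒ F = (21/23, 2/23)
2·[KUF] = 7/184, 2·[GZC] = 1/8
[KUF]:[GZC] = 7/184:1/8 = 7/23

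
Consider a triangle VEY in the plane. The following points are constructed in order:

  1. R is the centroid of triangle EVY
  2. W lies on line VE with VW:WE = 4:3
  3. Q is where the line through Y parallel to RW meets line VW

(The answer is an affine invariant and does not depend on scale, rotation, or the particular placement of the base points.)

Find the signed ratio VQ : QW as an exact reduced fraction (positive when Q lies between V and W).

VQ:QW = -5

Work in coordinates with V = (0, 0), E = (1, 0), Y = (0, 1).
1. R is the centroid of triangle EVY ⇒ R = (1/3, 1/3)
2. W lies on line VE with VW:WE = 4:3 ⇒ W = (4/7, 0)
3. Q is where the line through Y parallel to RW meets line VW ⇒ Q = (5/7, 0)
Q = V + t·(W−V) with t = 5/4, so VQ:QW = t:(1−t) = 5/4:-1/4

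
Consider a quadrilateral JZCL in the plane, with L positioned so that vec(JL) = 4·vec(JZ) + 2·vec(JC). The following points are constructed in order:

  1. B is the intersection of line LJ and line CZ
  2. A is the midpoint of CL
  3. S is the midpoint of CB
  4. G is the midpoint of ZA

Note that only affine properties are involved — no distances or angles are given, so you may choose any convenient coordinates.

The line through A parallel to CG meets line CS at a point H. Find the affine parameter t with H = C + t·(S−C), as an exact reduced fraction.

Set J = (0, 0), Z = (1, 0), C = (0, 1), L = (4, 2); any affine frame gives the same invariant.
1. B is the intersection of line LJ and line CZ ⇒ B = (2/3, 1/3)
2. A is the midpoint of CL ⇒ A = (2, 3/2)
3. S is the midpoint of CB ⇒ S = (1/3, 2/3)
4. G is the midpoint of ZA ⇒ G = (3/2, 3/4)
through A parallel to CG: direction (3/2, -1/4); meets CS at H = (-1, 2)
H = C + t·(S−C) with t = -3

t = -3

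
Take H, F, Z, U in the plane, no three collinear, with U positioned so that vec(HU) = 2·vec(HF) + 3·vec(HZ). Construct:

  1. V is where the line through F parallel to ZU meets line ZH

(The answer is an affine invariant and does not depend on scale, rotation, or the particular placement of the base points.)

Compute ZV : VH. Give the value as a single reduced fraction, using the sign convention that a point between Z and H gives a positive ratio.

Assign H = (0, 0), F = (1, 0), Z = (0, 1), U = (2, 3) — the answer is frame-independent, so this choice is without loss of generality.
1. V is where the line through F parallel to ZU meets line ZH ⇒ V = (0, -1)
V = Z + t·(H−Z) with t = 2, so ZV:VH = t:(1−t) = 2:-1

ZV:VH = -2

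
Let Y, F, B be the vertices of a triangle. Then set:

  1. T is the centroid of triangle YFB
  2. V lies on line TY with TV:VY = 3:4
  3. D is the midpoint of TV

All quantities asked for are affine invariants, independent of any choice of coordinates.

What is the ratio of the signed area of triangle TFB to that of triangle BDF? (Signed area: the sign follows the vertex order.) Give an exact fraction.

[TFB]:[BDF] = 7/10

Set Y = (0, 0), F = (1, 0), B = (0, 1); any affine frame gives the same invariant.
1. T is the centroid of triangle YFB ⇒ T = (1/3, 1/3)
2. V lies on line TY with TV:VY = 3:4 ⇒ V = (4/21, 4/21)
3. D is the midpoint of TV ⇒ D = (11/42, 11/42)
2·[TFB] = 1/3, 2·[BDF] = 10/21
[TFB]:[BDF] = 1/3:10/21 = 7/10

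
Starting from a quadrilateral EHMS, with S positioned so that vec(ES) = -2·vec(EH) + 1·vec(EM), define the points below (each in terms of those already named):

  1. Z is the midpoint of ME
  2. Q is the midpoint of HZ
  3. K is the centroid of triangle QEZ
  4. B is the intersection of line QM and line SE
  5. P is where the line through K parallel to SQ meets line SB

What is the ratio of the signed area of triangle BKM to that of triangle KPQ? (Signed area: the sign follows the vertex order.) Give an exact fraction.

[BKM]:[KPQ] = 3

Assign E = (0, 0), H = (1, 0), M = (0, 1), S = (-2, 1) — the answer is frame-independent, so this choice is without loss of generality.
1. Z is the midpoint of ME ⇒ Z = (0, 1/2)
2. Q is the midpoint of HZ ⇒ Q = (1/2, 1/4)
3. K is the centroid of triangle QEZ ⇒ K = (1/6, 1/4)
4. B is the intersection of line QM and line SE ⇒ B = (1, -1/2)
5. P is where the line through K parallel to SQ meets line SB ⇒ P = (-3/2, 3/4)
2·[BKM] = -1/2, 2·[KPQ] = -1/6
[BKM]:[KPQ] = -1/2:-1/6 = 3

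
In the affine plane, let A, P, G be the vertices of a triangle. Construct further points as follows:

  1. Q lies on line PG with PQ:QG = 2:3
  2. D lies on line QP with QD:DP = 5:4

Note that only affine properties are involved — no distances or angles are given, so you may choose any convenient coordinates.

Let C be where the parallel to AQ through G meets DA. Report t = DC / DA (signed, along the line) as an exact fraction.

t = 37/10

Work in coordinates with A = (0, 0), P = (1, 0), G = (0, 1).
1. Q lies on line PG with PQ:QG = 2:3 ⇒ Q = (3/5, 2/5)
2. D lies on line QP with QD:DP = 5:4 ⇒ D = (37/45, 8/45)
through G parallel to AQ: direction (3/5, 2/5); meets DA at C = (-111/50, -12/25)
C = D + t·(A−D) with t = 37/10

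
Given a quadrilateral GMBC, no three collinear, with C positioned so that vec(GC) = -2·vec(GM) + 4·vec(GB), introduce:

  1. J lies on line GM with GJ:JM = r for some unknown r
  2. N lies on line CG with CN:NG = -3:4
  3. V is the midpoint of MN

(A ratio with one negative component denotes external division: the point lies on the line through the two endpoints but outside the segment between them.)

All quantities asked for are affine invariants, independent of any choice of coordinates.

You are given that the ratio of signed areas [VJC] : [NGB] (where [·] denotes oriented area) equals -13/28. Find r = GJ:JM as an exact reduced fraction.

Set G = (0, 0), M = (1, 0), B = (0, 1), C = (-2, 4); any affine frame gives the same invariant.
1. With GJ:JM = r, write λ = r/(r+1) so J = G + λ·(M−G); J is affine-linear in λ
2. N lies on line CG with CN:NG = -3:4 ⇒ N = (-8, 16)
3. V is the midpoint of MN ⇒ V = (-7/2, 8)
Every point depending on J is an affine combination of J and λ-independent points, so each such coordinate is linear in λ; the λ² term in each signed area is a multiple of (M−G)×(M−G) = 0, so 2·[VJC] and 2·[NGB] are each linear in λ. Evaluating at λ=0 and λ=1:
  2·[VJC] = -4·λ − 2,   2·[NGB] = 8
So [VJC]:[NGB] = (-4·λ − 2) / (8). Setting this equal to -13/28:
  -4·λ − 2 = -13/28·(8)  ⇒  λ = 3/7
Then r = λ/(1−λ) = (3/7)/(4/7) = 3/4. Check: with r = 3/4, J = (3/7, 0) and [VJC]:[NGB] = -13/28 as required.

r = 3/4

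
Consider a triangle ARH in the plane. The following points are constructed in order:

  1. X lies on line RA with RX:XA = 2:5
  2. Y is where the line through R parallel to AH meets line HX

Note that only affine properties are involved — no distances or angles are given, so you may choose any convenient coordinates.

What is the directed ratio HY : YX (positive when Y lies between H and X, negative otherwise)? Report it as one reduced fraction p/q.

Assign A = (0, 0), R = (1, 0), H = (0, 1) — the answer is frame-independent, so this choice is without loss of generality.
1. X lies on line RA with RX:XA = 2:5 ⇒ X = (5/7, 0)
2. Y is where the line through R parallel to AH meets line HX ⇒ Y = (1, -2/5)
Y = H + t·(X−H) with t = 7/5, so HY:YX = t:(1−t) = 7/5:-2/5

HY:YX = -7/2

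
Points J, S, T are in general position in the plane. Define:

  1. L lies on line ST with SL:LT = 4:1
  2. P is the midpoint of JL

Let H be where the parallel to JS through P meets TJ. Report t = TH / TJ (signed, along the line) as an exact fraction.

Choose coordinates J = (0, 0), S = (1, 0), T = (0, 1).
1. L lies on line ST with SL:LT = 4:1 ⇒ L = (1/5, 4/5)
2. P is the midpoint of JL ⇒ P = (1/10, 2/5)
through P parallel to JS: direction (1, 0); meets TJ at H = (0, 2/5)
H = T + t·(J−T) with t = 3/5

t = 3/5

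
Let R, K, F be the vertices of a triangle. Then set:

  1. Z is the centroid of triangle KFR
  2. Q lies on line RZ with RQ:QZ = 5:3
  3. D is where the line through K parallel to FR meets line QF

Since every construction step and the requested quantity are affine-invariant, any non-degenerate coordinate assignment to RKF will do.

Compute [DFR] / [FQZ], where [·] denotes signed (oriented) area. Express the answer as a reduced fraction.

Set R = (0, 0), K = (1, 0), F = (0, 1); any affine frame gives the same invariant.
1. Z is the centroid of triangle KFR ⇒ Z = (1/3, 1/3)
2. Q lies on line RZ with RQ:QZ = 5:3 ⇒ Q = (5/24, 5/24)
3. D is where the line through K parallel to FR meets line QF ⇒ D = (1, -14/5)
2·[DFR] = 1, 2·[FQZ] = 1/8
[DFR]:[FQZ] = 1:1/8 = 8

[DFR]:[FQZ] = 8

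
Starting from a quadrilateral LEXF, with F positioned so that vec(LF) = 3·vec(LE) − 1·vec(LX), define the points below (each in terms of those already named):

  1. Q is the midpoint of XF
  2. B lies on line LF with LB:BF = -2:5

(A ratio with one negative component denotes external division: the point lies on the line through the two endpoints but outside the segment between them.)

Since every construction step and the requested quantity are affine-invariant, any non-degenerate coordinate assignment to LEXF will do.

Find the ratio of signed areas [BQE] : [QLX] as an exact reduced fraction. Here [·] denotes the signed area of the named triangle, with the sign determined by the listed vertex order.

Choose coordinates L = (0, 0), E = (1, 0), X = (0, 1), F = (3, -1).
1. Q is the midpoint of XF ⇒ Q = (3/2, 0)
2. B lies on line LF with LB:BF = -2:5 ⇒ B = (-2, 2/3)
2·[BQE] = -1/3, 2·[QLX] = -3/2
[BQE]:[QLX] = -1/3:-3/2 = 2/9

[BQE]:[QLX] = 2/9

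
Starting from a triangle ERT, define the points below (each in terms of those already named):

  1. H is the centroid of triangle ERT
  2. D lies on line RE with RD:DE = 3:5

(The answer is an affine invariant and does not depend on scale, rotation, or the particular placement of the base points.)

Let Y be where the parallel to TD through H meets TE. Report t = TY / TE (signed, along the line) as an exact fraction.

t = 2/15

Assign E = (0, 0), R = (1, 0), T = (0, 1) — the answer is frame-independent, so this choice is without loss of generality.
1. H is the centroid of triangle ERT ⇒ H = (1/3, 1/3)
2. D lies on line RE with RD:DE = 3:5 ⇒ D = (5/8, 0)
through H parallel to TD: direction (5/8, -1); meets TE at Y = (0, 13/15)
Y = T + t·(E−T) with t = 2/15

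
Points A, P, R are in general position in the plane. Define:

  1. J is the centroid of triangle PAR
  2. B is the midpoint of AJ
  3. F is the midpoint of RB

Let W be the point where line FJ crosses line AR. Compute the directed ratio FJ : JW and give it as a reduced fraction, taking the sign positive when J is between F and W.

FJ:JW = -3/4

Work in coordinates with A = (0, 0), P = (1, 0), R = (0, 1).
1. J is the centroid of triangle PAR ⇒ J = (1/3, 1/3)
2. B is the midpoint of AJ ⇒ B = (1/6, 1/6)
3. F is the midpoint of RB ⇒ F = (1/12, 7/12)
line FJ meets AR at W = (0, 2/3)
J = F + t·(W−F) with t = -3, so FJ:JW = -3:4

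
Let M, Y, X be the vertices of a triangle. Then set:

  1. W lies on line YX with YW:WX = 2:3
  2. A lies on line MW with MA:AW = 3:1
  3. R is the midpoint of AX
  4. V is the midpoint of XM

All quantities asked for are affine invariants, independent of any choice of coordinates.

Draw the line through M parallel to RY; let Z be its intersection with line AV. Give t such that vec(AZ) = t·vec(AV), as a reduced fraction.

Set M = (0, 0), Y = (1, 0), X = (0, 1); any affine frame gives the same invariant.
1. W lies on line YX with YW:WX = 2:3 ⇒ W = (3/5, 2/5)
2. A lies on line MW with MA:AW = 3:1 ⇒ A = (9/20, 3/10)
3. R is the midpoint of AX ⇒ R = (9/40, 13/20)
4. V is the midpoint of XM ⇒ V = (0, 1/2)
through M parallel to RY: direction (31/40, -13/20); meets AV at Z = (-279/220, 117/110)
Z = A + t·(V−A) with t = 42/11

t = 42/11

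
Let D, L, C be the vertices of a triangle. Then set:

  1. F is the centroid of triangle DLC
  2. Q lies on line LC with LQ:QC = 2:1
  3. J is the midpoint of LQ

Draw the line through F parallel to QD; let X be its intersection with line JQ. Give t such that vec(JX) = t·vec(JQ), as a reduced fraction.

t = 2/3

Work in coordinates with D = (0, 0), L = (1, 0), C = (0, 1).
1. F is the centroid of triangle DLC ⇒ F = (1/3, 1/3)
2. Q lies on line LC with LQ:QC = 2:1 ⇒ Q = (1/3, 2/3)
3. J is the midpoint of LQ ⇒ J = (2/3, 1/3)
through F parallel to QD: direction (-1/3, -2/3); meets JQ at X = (4/9, 5/9)
X = J + t·(Q−J) with t = 2/3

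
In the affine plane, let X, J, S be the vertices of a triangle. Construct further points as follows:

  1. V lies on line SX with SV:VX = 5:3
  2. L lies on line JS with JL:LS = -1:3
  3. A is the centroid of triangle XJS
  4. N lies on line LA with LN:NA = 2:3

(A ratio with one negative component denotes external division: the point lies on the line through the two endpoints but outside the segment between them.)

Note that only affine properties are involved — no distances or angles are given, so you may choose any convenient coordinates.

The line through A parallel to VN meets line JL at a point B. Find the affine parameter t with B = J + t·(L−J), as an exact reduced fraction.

Set X = (0, 0), J = (1, 0), S = (0, 1); any affine frame gives the same invariant.
1. V lies on line SX with SV:VX = 5:3 ⇒ V = (0, 3/8)
2. L lies on line JS with JL:LS = -1:3 ⇒ L = (3/2, -1/2)
3. A is the centroid of triangle XJS ⇒ A = (1/3, 1/3)
4. N lies on line LA with LN:NA = 2:3 ⇒ N = (31/30, -1/6)
through A parallel to VN: direction (31/30, -13/24); meets JL at B = (61/59, -2/59)
B = J + t·(L−J) with t = 4/59

t = 4/59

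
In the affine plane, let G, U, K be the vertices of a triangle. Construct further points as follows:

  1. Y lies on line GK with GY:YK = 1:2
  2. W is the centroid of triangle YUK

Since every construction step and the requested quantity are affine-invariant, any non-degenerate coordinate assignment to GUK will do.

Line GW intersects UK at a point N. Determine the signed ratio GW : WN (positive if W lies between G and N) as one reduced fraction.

Work in coordinates with G = (0, 0), U = (1, 0), K = (0, 1).
1. Y lies on line GK with GY:YK = 1:2 ⇒ Y = (0, 1/3)
2. W is the centroid of triangle YUK ⇒ W = (1/3, 4/9)
line GW meets UK at N = (3/7, 4/7)
W = G + t·(N−G) with t = 7/9, so GW:WN = 7/9:2/9

GW:WN = 7/2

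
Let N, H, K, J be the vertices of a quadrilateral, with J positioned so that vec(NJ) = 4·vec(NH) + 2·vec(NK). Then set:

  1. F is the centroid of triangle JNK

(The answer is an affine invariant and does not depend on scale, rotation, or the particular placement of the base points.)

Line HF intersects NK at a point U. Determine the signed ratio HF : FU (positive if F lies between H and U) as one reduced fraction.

Work in coordinates with N = (0, 0), H = (1, 0), K = (0, 1), J = (4, 2).
1. F is the centroid of triangle JNK ⇒ F = (4/3, 1)
line HF meets NK at U = (0, -3)
F = H + t·(U−H) with t = -1/3, so HF:FU = -1/3:4/3

HF:FU = -1/4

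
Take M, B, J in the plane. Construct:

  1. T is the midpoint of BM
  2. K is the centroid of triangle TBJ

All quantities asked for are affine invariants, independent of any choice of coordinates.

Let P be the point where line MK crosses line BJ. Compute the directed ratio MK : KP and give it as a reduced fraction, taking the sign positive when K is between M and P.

MK:KP = 5

Work in coordinates with M = (0, 0), B = (1, 0), J = (0, 1).
1. T is the midpoint of BM ⇒ T = (1/2, 0)
2. K is the centroid of triangle TBJ ⇒ K = (1/2, 1/3)
line MK meets BJ at P = (3/5, 2/5)
K = M + t·(P−M) with t = 5/6, so MK:KP = 5/6:1/6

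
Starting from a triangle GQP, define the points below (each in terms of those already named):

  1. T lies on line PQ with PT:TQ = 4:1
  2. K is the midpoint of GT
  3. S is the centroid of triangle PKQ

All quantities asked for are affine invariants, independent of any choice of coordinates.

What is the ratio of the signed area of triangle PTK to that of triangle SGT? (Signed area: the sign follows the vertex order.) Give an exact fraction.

Choose coordinates G = (0, 0), Q = (1, 0), P = (0, 1).
1. T lies on line PQ with PT:TQ = 4:1 ⇒ T = (4/5, 1/5)
2. K is the midpoint of GT ⇒ K = (2/5, 1/10)
3. S is the centroid of triangle PKQ ⇒ S = (7/15, 11/30)
2·[PTK] = -2/5, 2·[SGT] = 1/5
[PTK]:[SGT] = -2/5:1/5 = -2

[PTK]:[SGT] = -2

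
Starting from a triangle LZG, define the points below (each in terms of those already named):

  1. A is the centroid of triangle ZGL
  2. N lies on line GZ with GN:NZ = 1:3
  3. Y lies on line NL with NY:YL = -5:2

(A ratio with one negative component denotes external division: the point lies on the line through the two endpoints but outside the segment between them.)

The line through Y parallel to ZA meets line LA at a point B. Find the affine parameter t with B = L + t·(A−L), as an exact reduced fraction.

Choose coordinates L = (0, 0), Z = (1, 0), G = (0, 1).
1. A is the centroid of triangle ZGL ⇒ A = (1/3, 1/3)
2. N lies on line GZ with GN:NZ = 1:3 ⇒ N = (1/4, 3/4)
3. Y lies on line NL with NY:YL = -5:2 ⇒ Y = (-1/6, -1/2)
through Y parallel to ZA: direction (-2/3, 1/3); meets LA at B = (-7/18, -7/18)
B = L + t·(A−L) with t = -7/6

t = -7/6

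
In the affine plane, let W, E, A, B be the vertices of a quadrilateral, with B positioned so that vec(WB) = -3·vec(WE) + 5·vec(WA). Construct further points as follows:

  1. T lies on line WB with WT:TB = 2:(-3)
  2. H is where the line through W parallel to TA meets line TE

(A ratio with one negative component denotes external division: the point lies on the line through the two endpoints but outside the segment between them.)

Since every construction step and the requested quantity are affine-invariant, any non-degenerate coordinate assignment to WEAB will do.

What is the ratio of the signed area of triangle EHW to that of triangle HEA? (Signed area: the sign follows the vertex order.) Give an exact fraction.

Choose coordinates W = (0, 0), E = (1, 0), A = (0, 1), B = (-3, 5).
1. T lies on line WB with WT:TB = 2:(-3) ⇒ T = (6, -10)
2. H is where the line through W parallel to TA meets line TE ⇒ H = (12, -22)
2·[EHW] = -22, 2·[HEA] = 11
[EHW]:[HEA] = -22:11 = -2

[EHW]:[HEA] = -2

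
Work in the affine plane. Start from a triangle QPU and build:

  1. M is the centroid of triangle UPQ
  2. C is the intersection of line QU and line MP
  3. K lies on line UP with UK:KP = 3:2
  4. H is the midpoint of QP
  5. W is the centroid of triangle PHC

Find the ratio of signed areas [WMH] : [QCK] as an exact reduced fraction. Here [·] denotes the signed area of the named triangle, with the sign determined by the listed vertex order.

Choose coordinates Q = (0, 0), P = (1, 0), U = (0, 1).
1. M is the centroid of triangle UPQ ⇒ M = (1/3, 1/3)
2. C is the intersection of line QU and line MP ⇒ C = (0, 1/2)
3. K lies on line UP with UK:KP = 3:2 ⇒ K = (3/5, 2/5)
4. H is the midpoint of QP ⇒ H = (1/2, 0)
5. W is the centroid of triangle PHC ⇒ W = (1/2, 1/6)
2·[WMH] = 1/36, 2·[QCK] = -3/10
[WMH]:[QCK] = 1/36:-3/10 = -5/54

[WMH]:[QCK] = -5/54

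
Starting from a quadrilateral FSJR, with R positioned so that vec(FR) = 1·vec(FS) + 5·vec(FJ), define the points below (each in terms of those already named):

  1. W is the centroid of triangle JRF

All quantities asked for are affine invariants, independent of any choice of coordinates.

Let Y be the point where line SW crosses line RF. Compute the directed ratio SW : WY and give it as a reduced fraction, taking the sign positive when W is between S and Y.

SW:WY = -16

Work in coordinates with F = (0, 0), S = (1, 0), J = (0, 1), R = (1, 5).
1. W is the centroid of triangle JRF ⇒ W = (1/3, 2)
line SW meets RF at Y = (3/8, 15/8)
W = S + t·(Y−S) with t = 16/15, so SW:WY = 16/15:-1/15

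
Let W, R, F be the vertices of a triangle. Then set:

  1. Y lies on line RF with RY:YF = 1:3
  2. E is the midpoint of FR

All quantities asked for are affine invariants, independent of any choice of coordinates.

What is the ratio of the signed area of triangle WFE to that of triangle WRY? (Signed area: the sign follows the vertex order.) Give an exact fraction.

Assign W = (0, 0), R = (1, 0), F = (0, 1) — the answer is frame-independent, so this choice is without loss of generality.
1. Y lies on line RF with RY:YF = 1:3 ⇒ Y = (3/4, 1/4)
2. E is the midpoint of FR ⇒ E = (1/2, 1/2)
2·[WFE] = -1/2, 2·[WRY] = 1/4
[WFE]:[WRY] = -1/2:1/4 = -2

[WFE]:[WRY] = -2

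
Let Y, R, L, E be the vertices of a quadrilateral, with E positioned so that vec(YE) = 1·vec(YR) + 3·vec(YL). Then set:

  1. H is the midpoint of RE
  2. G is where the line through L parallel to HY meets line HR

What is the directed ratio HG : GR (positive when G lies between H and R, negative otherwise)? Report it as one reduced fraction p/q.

Assign Y = (0, 0), R = (1, 0), L = (0, 1), E = (1, 3) — the answer is frame-independent, so this choice is without loss of generality.
1. H is the midpoint of RE ⇒ H = (1, 3/2)
2. G is where the line through L parallel to HY meets line HR ⇒ G = (1, 5/2)
G = H + t·(R−H) with t = -2/3, so HG:GR = t:(1−t) = -2/3:5/3

HG:GR = -2/5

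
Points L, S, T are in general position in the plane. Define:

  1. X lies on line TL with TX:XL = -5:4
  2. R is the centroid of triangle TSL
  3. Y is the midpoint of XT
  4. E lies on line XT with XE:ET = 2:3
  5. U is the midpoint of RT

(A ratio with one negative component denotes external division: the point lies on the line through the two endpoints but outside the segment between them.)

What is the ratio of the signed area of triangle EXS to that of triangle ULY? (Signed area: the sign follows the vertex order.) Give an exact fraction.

[EXS]:[ULY] = 8

Work in coordinates with L = (0, 0), S = (1, 0), T = (0, 1).
1. X lies on line TL with TX:XL = -5:4 ⇒ X = (0, -4)
2. R is the centroid of triangle TSL ⇒ R = (1/3, 1/3)
3. Y is the midpoint of XT ⇒ Y = (0, -3/2)
4. E lies on line XT with XE:ET = 2:3 ⇒ E = (0, -2)
5. U is the midpoint of RT ⇒ U = (1/6, 2/3)
2·[EXS] = 2, 2·[ULY] = 1/4
[EXS]:[ULY] = 2:1/4 = 8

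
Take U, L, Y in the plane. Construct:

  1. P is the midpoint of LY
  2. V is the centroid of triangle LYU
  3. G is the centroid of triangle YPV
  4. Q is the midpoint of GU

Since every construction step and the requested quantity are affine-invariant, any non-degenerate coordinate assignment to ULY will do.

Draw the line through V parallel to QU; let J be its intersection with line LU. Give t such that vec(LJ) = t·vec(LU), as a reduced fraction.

t = 9/11

Choose coordinates U = (0, 0), L = (1, 0), Y = (0, 1).
1. P is the midpoint of LY ⇒ P = (1/2, 1/2)
2. V is the centroid of triangle LYU ⇒ V = (1/3, 1/3)
3. G is the centroid of triangle YPV ⇒ G = (5/18, 11/18)
4. Q is the midpoint of GU ⇒ Q = (5/36, 11/36)
through V parallel to QU: direction (-5/36, -11/36); meets LU at J = (2/11, 0)
J = L + t·(U−L) with t = 9/11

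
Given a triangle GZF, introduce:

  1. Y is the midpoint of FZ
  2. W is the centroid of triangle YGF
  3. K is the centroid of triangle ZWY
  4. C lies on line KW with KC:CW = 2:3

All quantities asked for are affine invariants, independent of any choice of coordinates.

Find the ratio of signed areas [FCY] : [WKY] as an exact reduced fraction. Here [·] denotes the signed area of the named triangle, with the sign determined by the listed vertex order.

Choose coordinates G = (0, 0), Z = (1, 0), F = (0, 1).
1. Y is the midpoint of FZ ⇒ Y = (1/2, 1/2)
2. W is the centroid of triangle YGF ⇒ W = (1/6, 1/2)
3. K is the centroid of triangle ZWY ⇒ K = (5/9, 1/3)
4. C lies on line KW with KC:CW = 2:3 ⇒ C = (2/5, 2/5)
2·[FCY] = 1/10, 2·[WKY] = 1/18
[FCY]:[WKY] = 1/10:1/18 = 9/5

[FCY]:[WKY] = 9/5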